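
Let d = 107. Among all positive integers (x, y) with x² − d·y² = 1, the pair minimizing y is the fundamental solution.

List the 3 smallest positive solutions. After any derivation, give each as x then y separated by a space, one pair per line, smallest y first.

962 93
1850887 178932
3561105626 344265075

√107 → a₀=10, period (2,1,9,1,2,20); ℓ=6 even so k=5
a_0=10:  p_0=10·1+0=10,  q_0=10·0+1=1
a_1=2:  p_1=2·10+1=21,  q_1=2·1+0=2
a_2=1:  p_2=1·21+10=31,  q_2=1·2+1=3
a_3=9:  p_3=9·31+21=300,  q_3=9·3+2=29
a_4=1:  p_4=1·300+31=331,  q_4=1·29+3=32
a_5=2:  p_5=2·331+300=962,  q_5=2·32+29=93
(x₁, y₁) = (962, 93);  962² − 107·93² = 1 ✓
n=2: (962,93)∘(962,93) = (962·962+107·93·93, 962·93+93·962) = (1850887,178932)
n=3: (1850887,178932)∘(962,93) = (962·1850887+107·93·178932, 962·178932+93·1850887) = (3561105626,344265075)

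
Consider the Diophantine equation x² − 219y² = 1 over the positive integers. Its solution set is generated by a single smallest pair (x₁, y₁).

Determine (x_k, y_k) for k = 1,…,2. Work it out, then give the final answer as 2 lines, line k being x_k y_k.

√219 → a₀=14, period (1,3,1,28); ℓ=4 even so k=3
i=0: a=14 ⇒ p=14, q=1
i=1: a=1 ⇒ p=15, q=1
i=2: a=3 ⇒ p=59, q=4
i=3: a=1 ⇒ p=74, q=5
fundamental: x₁=74, y₁=5  (since 5476 − 219·25 = 1)
(74+5√219)^2 = 10951 + 740√219

74 5
10951 740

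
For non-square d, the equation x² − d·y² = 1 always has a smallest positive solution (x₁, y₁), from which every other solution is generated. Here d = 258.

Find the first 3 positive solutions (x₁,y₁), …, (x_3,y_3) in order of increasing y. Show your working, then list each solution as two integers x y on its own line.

257 16
132097 8224
67897601 4227120

[16; 16,32] for √258; ℓ=2 ⇒ convergent index 1
step 0: (16, 1)  from 16·(1,0) + (0,1)
step 1: (257, 16)  from 16·(16,1) + (1,0)
fundamental: x₁=257, y₁=16  (since 66049 − 258·256 = 1)
k=2:  x_2 = 257·257+258·16·16 = 132097,  y_2 = 257·16+16·257 = 8224
k=3:  x_3 = 257·132097+258·16·8224 = 67897601,  y_3 = 257·8224+16·132097 = 4227120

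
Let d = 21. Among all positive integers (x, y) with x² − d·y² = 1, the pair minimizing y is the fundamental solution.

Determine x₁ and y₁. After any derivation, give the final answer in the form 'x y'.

55 12

[4; 1,1,2,1,1,8] for √21; ℓ=6 ⇒ convergent index 5
i=0: a=4 ⇒ p=4, q=1
i=1: a=1 ⇒ p=5, q=1
i=2: a=1 ⇒ p=9, q=2
i=3: a=2 ⇒ p=23, q=5
i=4: a=1 ⇒ p=32, q=7
i=5: a=1 ⇒ p=55, q=12
fundamental: x₁=55, y₁=12  (since 3025 − 21·144 = 1)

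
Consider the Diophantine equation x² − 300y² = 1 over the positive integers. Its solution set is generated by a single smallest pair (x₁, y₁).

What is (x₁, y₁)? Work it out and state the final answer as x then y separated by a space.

d=300: √d = [17; 3,8,3,34] (ℓ=4, even), read p_3/q_3
i=0: a=17 ⇒ p=17, q=1
…
i=2: a=8 ⇒ p=433, q=25
i=3: a=3 ⇒ p=1351, q=78
fundamental: x₁=1351, y₁=78  (since 1825201 − 300·6084 = 1)

1351 78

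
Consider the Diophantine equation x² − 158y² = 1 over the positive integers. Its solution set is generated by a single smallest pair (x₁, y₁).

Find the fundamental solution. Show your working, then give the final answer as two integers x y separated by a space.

[12; 1,1,3,12,3,1,1,24] for √158; ℓ=8 ⇒ convergent index 7
i=0: a=12 ⇒ p=12, q=1
i=1: a=1 ⇒ p=13, q=1
…
i=3: a=3 ⇒ p=88, q=7
i=4: a=12 ⇒ p=1081, q=86
i=5: a=3 ⇒ p=3331, q=265
i=6: a=1 ⇒ p=4412, q=351
i=7: a=1 ⇒ p=7743, q=616
(x₁, y₁) = (7743, 616);  7743² − 158·616² = 1 ✓

7743 616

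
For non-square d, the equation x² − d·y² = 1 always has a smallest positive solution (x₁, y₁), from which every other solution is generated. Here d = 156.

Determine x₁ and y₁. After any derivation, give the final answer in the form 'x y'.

25 2

d=156: √d = [12; 2,24] (ℓ=2, even), read p_1/q_1
a_0=12:  p_0=12·1+0=12,  q_0=12·0+1=1
a_1=2:  p_1=2·12+1=25,  q_1=2·1+0=2
→ (25, 2).  Check: 25²=625, 156·2²=624, difference 1.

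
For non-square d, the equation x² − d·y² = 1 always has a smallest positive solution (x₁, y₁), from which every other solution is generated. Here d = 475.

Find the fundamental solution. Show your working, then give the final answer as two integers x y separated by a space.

57799 2652

√475 = [21; 1,3,1,6,2,6,1,3,1,42, …], period ℓ=10 (even) → k=9
step 0: (21, 1)  from 21·(1,0) + (0,1)
step 1: (22, 1)  from 1·(21,1) + (1,0)
step 2: (87, 4)  from 3·(22,1) + (21,1)
…
step 5: (1591, 73)  from 2·(741,34) + (109,5)
step 6: (10287, 472)  from 6·(1591,73) + (741,34)
…
step 8: (45921, 2107)  from 3·(11878,545) + (10287,472)
step 9: (57799, 2652)  from 1·(45921,2107) + (11878,545)
(x₁, y₁) = (57799, 2652);  57799² − 475·2652² = 1 ✓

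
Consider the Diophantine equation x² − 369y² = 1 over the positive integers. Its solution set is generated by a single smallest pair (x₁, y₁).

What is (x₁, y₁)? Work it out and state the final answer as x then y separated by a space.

√369 → a₀=19, period (4,1,3,2,7,4,7,2,3,1,4,38); ℓ=12 even so k=11
a_0=19:  p_0=19·1+0=19,  q_0=19·0+1=1
…
a_2=1:  p_2=1·77+19=96,  q_2=1·4+1=5
a_3=3:  p_3=3·96+77=365,  q_3=3·5+4=19
a_4=2:  p_4=2·365+96=826,  q_4=2·19+5=43
a_5=7:  p_5=7·826+365=6147,  q_5=7·43+19=320
a_6=4:  p_6=4·6147+826=25414,  q_6=4·320+43=1323
a_7=7:  p_7=7·25414+6147=184045,  q_7=7·1323+320=9581
a_8=2:  p_8=2·184045+25414=393504,  q_8=2·9581+1323=20485
…
a_10=1:  p_10=1·1364557+393504=1758061,  q_10=1·71036+20485=91521
a_11=4:  p_11=4·1758061+1364557=8396801,  q_11=4·91521+71036=437120
(x₁, y₁) = (8396801, 437120);  8396801² − 369·437120² = 1 ✓

8396801 437120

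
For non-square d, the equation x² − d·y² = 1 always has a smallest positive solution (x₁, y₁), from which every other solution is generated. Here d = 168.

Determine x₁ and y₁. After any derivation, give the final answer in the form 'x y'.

[12; 1,24] for √168; ℓ=2 ⇒ convergent index 1
i=0: a=12 ⇒ p=12, q=1
i=1: a=1 ⇒ p=13, q=1
(x₁, y₁) = (13, 1);  13² − 168·1² = 1 ✓

13 1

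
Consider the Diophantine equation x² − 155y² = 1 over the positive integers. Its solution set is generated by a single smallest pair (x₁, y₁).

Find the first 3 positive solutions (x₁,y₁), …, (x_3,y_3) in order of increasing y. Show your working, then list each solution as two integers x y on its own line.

√155 → a₀=12, period (2,4,2,24); ℓ=4 even so k=3
i=0: a=12 ⇒ p=12, q=1
…
i=2: a=4 ⇒ p=112, q=9
i=3: a=2 ⇒ p=249, q=20
→ (249, 20).  Check: 249²=62001, 155·20²=62000, difference 1.
(x_2, y_2) = (249·249 + 155·20·20, 249·20 + 20·249) = (124001, 9960)
(x_3, y_3) = (249·124001 + 155·20·9960, 249·9960 + 20·124001) = (61752249, 4960060)

249 20
124001 9960
61752249 4960060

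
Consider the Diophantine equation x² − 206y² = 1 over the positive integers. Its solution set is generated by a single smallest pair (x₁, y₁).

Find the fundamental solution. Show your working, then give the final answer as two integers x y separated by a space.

[14; 2,1,5,14,5,1,2,28] for √206; ℓ=8 ⇒ convergent index 7
k=0  a_k=14  p_k/q_k = 14/1
k=1  a_k=2  p_k/q_k = 29/2
k=2  a_k=1  p_k/q_k = 43/3
k=3  a_k=5  p_k/q_k = 244/17
k=4  a_k=14  p_k/q_k = 3459/241
k=5  a_k=5  p_k/q_k = 17539/1222
k=6  a_k=1  p_k/q_k = 20998/1463
k=7  a_k=2  p_k/q_k = 59535/4148
→ (59535, 4148).  Check: 59535²=3544416225, 206·4148²=3544416224, difference 1.

59535 4148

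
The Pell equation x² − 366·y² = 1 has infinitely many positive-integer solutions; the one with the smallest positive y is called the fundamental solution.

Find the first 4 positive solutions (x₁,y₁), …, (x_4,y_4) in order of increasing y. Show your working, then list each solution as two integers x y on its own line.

907925 47458
1648655611249 86176609300
2993711291685588725 156483795997357542
5436130649005627630680001 284151100961715516031400

[19; 7,1,1,1,2,12,2,1,1,1,7,38] for √366; ℓ=12 ⇒ convergent index 11
k=0  a_k=19  p_k/q_k = 19/1
k=1  a_k=7  p_k/q_k = 134/7
k=2  a_k=1  p_k/q_k = 153/8
…
k=4  a_k=1  p_k/q_k = 440/23
…
k=9  a_k=1  p_k/q_k = 74554/3897
k=10  a_k=1  p_k/q_k = 119053/6223
k=11  a_k=7  p_k/q_k = 907925/47458
→ (907925, 47458).  Check: 907925²=824327805625, 366·47458²=824327805624, difference 1.
n=2: (907925,47458)∘(907925,47458) = (907925·907925+366·47458·47458, 907925·47458+47458·907925) = (1648655611249,86176609300)
n=3: (1648655611249,86176609300)∘(907925,47458) = (907925·1648655611249+366·47458·86176609300, 907925·86176609300+47458·1648655611249) = (2993711291685588725,156483795997357542)
n=4: (2993711291685588725,156483795997357542)∘(907925,47458) = (907925·2993711291685588725+366·47458·156483795997357542, 907925·156483795997357542+47458·2993711291685588725) = (5436130649005627630680001,284151100961715516031400)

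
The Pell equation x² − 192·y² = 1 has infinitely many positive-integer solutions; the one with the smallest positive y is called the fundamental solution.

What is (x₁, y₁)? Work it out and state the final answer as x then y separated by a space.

[13; 1,5,1,26] for √192; ℓ=4 ⇒ convergent index 3
i=0: a=13 ⇒ p=13, q=1
…
i=2: a=5 ⇒ p=83, q=6
i=3: a=1 ⇒ p=97, q=7
fundamental: x₁=97, y₁=7  (since 9409 − 192·49 = 1)

97 7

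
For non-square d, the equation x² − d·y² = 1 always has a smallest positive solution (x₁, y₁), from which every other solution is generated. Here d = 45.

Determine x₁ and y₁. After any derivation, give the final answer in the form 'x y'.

161 24

√45 → a₀=6, period (1,2,2,2,1,12); ℓ=6 even so k=5
a_0=6:  p_0=6·1+0=6,  q_0=6·0+1=1
…
a_2=2:  p_2=2·7+6=20,  q_2=2·1+1=3
…
a_4=2:  p_4=2·47+20=114,  q_4=2·7+3=17
a_5=1:  p_5=1·114+47=161,  q_5=1·17+7=24
fundamental: x₁=161, y₁=24  (since 25921 − 45·576 = 1)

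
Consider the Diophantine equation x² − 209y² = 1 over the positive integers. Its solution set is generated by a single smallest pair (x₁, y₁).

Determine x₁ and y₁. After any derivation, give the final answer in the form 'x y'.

46551 3220

[14; 2,5,3,2,3,5,2,28] for √209; ℓ=8 ⇒ convergent index 7
i=0: a=14 ⇒ p=14, q=1
…
i=2: a=5 ⇒ p=159, q=11
i=3: a=3 ⇒ p=506, q=35
…
i=5: a=3 ⇒ p=4019, q=278
i=6: a=5 ⇒ p=21266, q=1471
i=7: a=2 ⇒ p=46551, q=3220
(x₁, y₁) = (46551, 3220);  46551² − 209·3220² = 1 ✓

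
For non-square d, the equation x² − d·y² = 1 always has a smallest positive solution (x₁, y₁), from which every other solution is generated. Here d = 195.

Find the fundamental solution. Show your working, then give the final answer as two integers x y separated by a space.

14 1

√195 → a₀=13, period (1,26); ℓ=2 even so k=1
a_0=13:  p_0=13·1+0=13,  q_0=13·0+1=1
a_1=1:  p_1=1·13+1=14,  q_1=1·1+0=1
(x₁, y₁) = (14, 1);  14² − 195·1² = 1 ✓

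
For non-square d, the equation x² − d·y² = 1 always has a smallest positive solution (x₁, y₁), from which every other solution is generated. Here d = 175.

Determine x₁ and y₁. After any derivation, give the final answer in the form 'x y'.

√175 → a₀=13, period (4,2,1,2,4,26); ℓ=6 even so k=5
step 0: (13, 1)  from 13·(1,0) + (0,1)
step 1: (53, 4)  from 4·(13,1) + (1,0)
…
step 3: (172, 13)  from 1·(119,9) + (53,4)
step 4: (463, 35)  from 2·(172,13) + (119,9)
step 5: (2024, 153)  from 4·(463,35) + (172,13)
fundamental: x₁=2024, y₁=153  (since 4096576 − 175·23409 = 1)

2024 153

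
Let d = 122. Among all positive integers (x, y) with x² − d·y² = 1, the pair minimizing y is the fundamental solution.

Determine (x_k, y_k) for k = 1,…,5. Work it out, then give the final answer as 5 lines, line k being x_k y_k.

243 22
118097 10692
57394899 5196290
27893802817 2525386248
13556330774163 1227332520238

√122 → a₀=11, period (22); ℓ=1 odd so k=1
step 0: (11, 1)  from 11·(1,0) + (0,1)
step 1: (243, 22)  from 22·(11,1) + (1,0)
fundamental: x₁=243, y₁=22  (since 59049 − 122·484 = 1)
n=2: (243,22)∘(243,22) = (243·243+122·22·22, 243·22+22·243) = (118097,10692)
n=3: (118097,10692)∘(243,22) = (243·118097+122·22·10692, 243·10692+22·118097) = (57394899,5196290)
n=4: (57394899,5196290)∘(243,22) = (243·57394899+122·22·5196290, 243·5196290+22·57394899) = (27893802817,2525386248)
n=5: (27893802817,2525386248)∘(243,22) = (243·27893802817+122·22·2525386248, 243·2525386248+22·27893802817) = (13556330774163,1227332520238)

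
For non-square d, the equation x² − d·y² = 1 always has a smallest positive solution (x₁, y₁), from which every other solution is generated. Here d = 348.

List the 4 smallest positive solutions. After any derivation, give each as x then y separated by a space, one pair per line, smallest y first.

√348 → a₀=18, period (1,1,1,8,1,1,1,36); ℓ=8 even so k=7
i=0: a=18 ⇒ p=18, q=1
i=1: a=1 ⇒ p=19, q=1
i=2: a=1 ⇒ p=37, q=2
i=3: a=1 ⇒ p=56, q=3
i=4: a=8 ⇒ p=485, q=26
i=5: a=1 ⇒ p=541, q=29
i=6: a=1 ⇒ p=1026, q=55
i=7: a=1 ⇒ p=1567, q=84
(x₁, y₁) = (1567, 84);  1567² − 348·84² = 1 ✓
k=2:  x_2 = 1567·1567+348·84·84 = 4910977,  y_2 = 1567·84+84·1567 = 263256
k=3:  x_3 = 1567·4910977+348·84·263256 = 15391000351,  y_3 = 1567·263256+84·4910977 = 825044220
k=4:  x_4 = 1567·15391000351+348·84·825044220 = 48235390189057,  y_4 = 1567·825044220+84·15391000351 = 2585688322224

1567 84
4910977 263256
15391000351 825044220
48235390189057 2585688322224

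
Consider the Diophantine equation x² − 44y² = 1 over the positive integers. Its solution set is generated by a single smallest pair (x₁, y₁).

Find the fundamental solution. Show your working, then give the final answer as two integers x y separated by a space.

199 30

[6; 1,1,1,2,1,1,1,12] for √44; ℓ=8 ⇒ convergent index 7
i=0: a=6 ⇒ p=6, q=1
…
i=3: a=1 ⇒ p=20, q=3
…
i=6: a=1 ⇒ p=126, q=19
i=7: a=1 ⇒ p=199, q=30
→ (199, 30).  Check: 199²=39601, 44·30²=39600, difference 1.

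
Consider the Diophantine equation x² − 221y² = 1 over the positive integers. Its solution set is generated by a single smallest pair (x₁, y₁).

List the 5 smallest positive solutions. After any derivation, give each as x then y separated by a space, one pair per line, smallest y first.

1665 112
5544449 372960
18463013505 1241956688
61481829427201 4135715398080
204734473529565825 13771931033649712

[14; 1,6,2,6,1,28] for √221; ℓ=6 ⇒ convergent index 5
k=0  a_k=14  p_k/q_k = 14/1
…
k=4  a_k=6  p_k/q_k = 1442/97
k=5  a_k=1  p_k/q_k = 1665/112
→ (1665, 112).  Check: 1665²=2772225, 221·112²=2772224, difference 1.
(x_2, y_2) = (1665·1665 + 221·112·112, 1665·112 + 112·1665) = (5544449, 372960)
(x_3, y_3) = (1665·5544449 + 221·112·372960, 1665·372960 + 112·5544449) = (18463013505, 1241956688)
(x_4, y_4) = (1665·18463013505 + 221·112·1241956688, 1665·1241956688 + 112·18463013505) = (61481829427201, 4135715398080)
(x_5, y_5) = (1665·61481829427201 + 221·112·4135715398080, 1665·4135715398080 + 112·61481829427201) = (204734473529565825, 13771931033649712)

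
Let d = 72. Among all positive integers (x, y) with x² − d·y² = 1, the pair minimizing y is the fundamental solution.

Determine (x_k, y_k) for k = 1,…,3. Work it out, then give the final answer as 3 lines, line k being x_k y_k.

√72 → a₀=8, period (2,16); ℓ=2 even so k=1
a_0=8:  p_0=8·1+0=8,  q_0=8·0+1=1
a_1=2:  p_1=2·8+1=17,  q_1=2·1+0=2
→ (17, 2).  Check: 17²=289, 72·2²=288, difference 1.
n=2: (17,2)∘(17,2) = (17·17+72·2·2, 17·2+2·17) = (577,68)
n=3: (577,68)∘(17,2) = (17·577+72·2·68, 17·68+2·577) = (19601,2310)

17 2
577 68
19601 2310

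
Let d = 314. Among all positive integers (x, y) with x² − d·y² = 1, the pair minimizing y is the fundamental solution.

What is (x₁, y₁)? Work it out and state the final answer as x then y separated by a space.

d=314: √d = [17; 1,2,1,1,2,1,34] (ℓ=7, odd), read p_13/q_13
k=0  a_k=17  p_k/q_k = 17/1
…
k=2  a_k=2  p_k/q_k = 53/3
…
k=4  a_k=1  p_k/q_k = 124/7
…
k=7  a_k=34  p_k/q_k = 15381/868
…
k=11  a_k=1  p_k/q_k = 109882/6201
k=12  a_k=2  p_k/q_k = 282617/15949
k=13  a_k=1  p_k/q_k = 392499/22150
fundamental: x₁=392499, y₁=22150  (since 154055465001 − 314·490622500 = 1)

392499 22150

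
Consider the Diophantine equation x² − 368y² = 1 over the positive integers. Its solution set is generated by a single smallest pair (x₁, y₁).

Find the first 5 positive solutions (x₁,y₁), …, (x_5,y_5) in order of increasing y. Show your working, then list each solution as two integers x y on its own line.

1151 60
2649601 138120
6099380351 317952180
14040770918401 731925780240
32321848554778751 1684892828160300

√368 = [19; 5,2,5,38, …], period ℓ=4 (even) → k=3
step 0: (19, 1)  from 19·(1,0) + (0,1)
…
step 2: (211, 11)  from 2·(96,5) + (19,1)
step 3: (1151, 60)  from 5·(211,11) + (96,5)
→ (1151, 60).  Check: 1151²=1324801, 368·60²=1324800, difference 1.
(1151+60√368)^2 = 2649601 + 138120√368
(1151+60√368)^3 = 6099380351 + 317952180√368
(1151+60√368)^4 = 14040770918401 + 731925780240√368
(1151+60√368)^5 = 32321848554778751 + 1684892828160300√368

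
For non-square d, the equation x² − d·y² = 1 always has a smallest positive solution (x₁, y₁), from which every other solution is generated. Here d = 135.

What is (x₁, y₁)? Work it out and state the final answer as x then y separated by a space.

√135 = [11; 1,1,1,1,1,1,1,22, …], period ℓ=8 (even) → k=7
i=0: a=11 ⇒ p=11, q=1
…
i=4: a=1 ⇒ p=58, q=5
i=5: a=1 ⇒ p=93, q=8
i=6: a=1 ⇒ p=151, q=13
i=7: a=1 ⇒ p=244, q=21
(x₁, y₁) = (244, 21);  244² − 135·21² = 1 ✓

244 21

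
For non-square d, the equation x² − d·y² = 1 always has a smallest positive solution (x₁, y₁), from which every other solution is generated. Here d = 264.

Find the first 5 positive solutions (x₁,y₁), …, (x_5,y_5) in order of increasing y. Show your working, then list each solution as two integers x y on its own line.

65 4
8449 520
1098305 67596
142771201 8786960
18559157825 1142237204

d=264: √d = [16; 4,32] (ℓ=2, even), read p_1/q_1
step 0: (16, 1)  from 16·(1,0) + (0,1)
step 1: (65, 4)  from 4·(16,1) + (1,0)
→ (65, 4).  Check: 65²=4225, 264·4²=4224, difference 1.
n=2: (65,4)∘(65,4) = (65·65+264·4·4, 65·4+4·65) = (8449,520)
n=3: (8449,520)∘(65,4) = (65·8449+264·4·520, 65·520+4·8449) = (1098305,67596)
n=4: (1098305,67596)∘(65,4) = (65·1098305+264·4·67596, 65·67596+4·1098305) = (142771201,8786960)
n=5: (142771201,8786960)∘(65,4) = (65·142771201+264·4·8786960, 65·8786960+4·142771201) = (18559157825,1142237204)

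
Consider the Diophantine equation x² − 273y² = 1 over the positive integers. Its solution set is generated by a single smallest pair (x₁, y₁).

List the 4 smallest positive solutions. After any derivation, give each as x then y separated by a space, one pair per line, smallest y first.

727 44
1057057 63976
1536960151 93021060
2234739002497 135252557264

[16; 1,1,10,1,1,32] for √273; ℓ=6 ⇒ convergent index 5
step 0: (16, 1)  from 16·(1,0) + (0,1)
step 1: (17, 1)  from 1·(16,1) + (1,0)
step 2: (33, 2)  from 1·(17,1) + (16,1)
step 3: (347, 21)  from 10·(33,2) + (17,1)
step 4: (380, 23)  from 1·(347,21) + (33,2)
step 5: (727, 44)  from 1·(380,23) + (347,21)
(x₁, y₁) = (727, 44);  727² − 273·44² = 1 ✓
n=2: (727,44)∘(727,44) = (727·727+273·44·44, 727·44+44·727) = (1057057,63976)
n=3: (1057057,63976)∘(727,44) = (727·1057057+273·44·63976, 727·63976+44·1057057) = (1536960151,93021060)
n=4: (1536960151,93021060)∘(727,44) = (727·1536960151+273·44·93021060, 727·93021060+44·1536960151) = (2234739002497,135252557264)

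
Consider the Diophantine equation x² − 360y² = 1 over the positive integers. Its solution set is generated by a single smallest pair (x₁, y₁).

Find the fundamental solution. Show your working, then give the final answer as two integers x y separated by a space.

19 1

[18; 1,36] for √360; ℓ=2 ⇒ convergent index 1
k=0  a_k=18  p_k/q_k = 18/1
k=1  a_k=1  p_k/q_k = 19/1
fundamental: x₁=19, y₁=1  (since 361 − 360·1 = 1)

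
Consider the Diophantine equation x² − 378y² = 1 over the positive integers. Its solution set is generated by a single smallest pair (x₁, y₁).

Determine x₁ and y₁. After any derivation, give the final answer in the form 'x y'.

8749 450

√378 = [19; 2,3,1,4,1,3,2,38, …], period ℓ=8 (even) → k=7
a_0=19:  p_0=19·1+0=19,  q_0=19·0+1=1
a_1=2:  p_1=2·19+1=39,  q_1=2·1+0=2
a_2=3:  p_2=3·39+19=136,  q_2=3·2+1=7
a_3=1:  p_3=1·136+39=175,  q_3=1·7+2=9
a_4=4:  p_4=4·175+136=836,  q_4=4·9+7=43
a_5=1:  p_5=1·836+175=1011,  q_5=1·43+9=52
a_6=3:  p_6=3·1011+836=3869,  q_6=3·52+43=199
a_7=2:  p_7=2·3869+1011=8749,  q_7=2·199+52=450
fundamental: x₁=8749, y₁=450  (since 76545001 − 378·202500 = 1)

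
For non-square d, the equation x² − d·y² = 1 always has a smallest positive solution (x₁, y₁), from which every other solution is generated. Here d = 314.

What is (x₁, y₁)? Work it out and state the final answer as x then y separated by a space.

392499 22150

√314 = [17; 1,2,1,1,2,1,34, …], period ℓ=7 (odd) → k=13
step 0: (17, 1)  from 17·(1,0) + (0,1)
…
step 2: (53, 3)  from 2·(18,1) + (17,1)
…
step 6: (443, 25)  from 1·(319,18) + (124,7)
…
step 9: (47029, 2654)  from 2·(15824,893) + (15381,868)
…
step 12: (282617, 15949)  from 2·(109882,6201) + (62853,3547)
step 13: (392499, 22150)  from 1·(282617,15949) + (109882,6201)
(x₁, y₁) = (392499, 22150);  392499² − 314·22150² = 1 ✓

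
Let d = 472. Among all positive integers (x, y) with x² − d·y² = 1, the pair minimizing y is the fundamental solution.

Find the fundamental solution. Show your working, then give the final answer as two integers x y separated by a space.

d=472: √d = [21; 1,2,1,1,1,…,2,1,42] (ℓ=14, even), read p_13/q_13
step 0: (21, 1)  from 21·(1,0) + (0,1)
step 1: (22, 1)  from 1·(21,1) + (1,0)
…
step 3: (87, 4)  from 1·(65,3) + (22,1)
…
step 6: (1108, 51)  from 4·(239,11) + (152,7)
step 7: (5779, 266)  from 5·(1108,51) + (239,11)
step 8: (24224, 1115)  from 4·(5779,266) + (1108,51)
step 9: (30003, 1381)  from 1·(24224,1115) + (5779,266)
…
step 12: (222687, 10250)  from 2·(84230,3877) + (54227,2496)
step 13: (306917, 14127)  from 1·(222687,10250) + (84230,3877)
(x₁, y₁) = (306917, 14127);  306917² − 472·14127² = 1 ✓

306917 14127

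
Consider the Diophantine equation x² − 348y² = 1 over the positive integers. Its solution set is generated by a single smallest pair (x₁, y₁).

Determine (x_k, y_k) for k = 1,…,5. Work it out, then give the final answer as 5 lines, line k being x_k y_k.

√348 = [18; 1,1,1,8,1,1,1,36, …], period ℓ=8 (even) → k=7
k=0  a_k=18  p_k/q_k = 18/1
k=1  a_k=1  p_k/q_k = 19/1
k=2  a_k=1  p_k/q_k = 37/2
k=3  a_k=1  p_k/q_k = 56/3
k=4  a_k=8  p_k/q_k = 485/26
…
k=6  a_k=1  p_k/q_k = 1026/55
k=7  a_k=1  p_k/q_k = 1567/84
fundamental: x₁=1567, y₁=84  (since 2455489 − 348·7056 = 1)
k=2:  x_2 = 1567·1567+348·84·84 = 4910977,  y_2 = 1567·84+84·1567 = 263256
k=3:  x_3 = 1567·4910977+348·84·263256 = 15391000351,  y_3 = 1567·263256+84·4910977 = 825044220
k=4:  x_4 = 1567·15391000351+348·84·825044220 = 48235390189057,  y_4 = 1567·825044220+84·15391000351 = 2585688322224
k=5:  x_5 = 1567·48235390189057+348·84·2585688322224 = 151169697461504287,  y_5 = 1567·2585688322224+84·48235390189057 = 8103546376805796

1567 84
4910977 263256
15391000351 825044220
48235390189057 2585688322224
151169697461504287 8103546376805796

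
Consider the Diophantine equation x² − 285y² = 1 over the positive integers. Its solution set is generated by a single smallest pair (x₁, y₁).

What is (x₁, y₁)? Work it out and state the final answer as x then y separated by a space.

2431 144

√285 = [16; 1,7,2,7,1,32, …], period ℓ=6 (even) → k=5
a_0=16:  p_0=16·1+0=16,  q_0=16·0+1=1
…
a_2=7:  p_2=7·17+16=135,  q_2=7·1+1=8
…
a_4=7:  p_4=7·287+135=2144,  q_4=7·17+8=127
a_5=1:  p_5=1·2144+287=2431,  q_5=1·127+17=144
(x₁, y₁) = (2431, 144);  2431² − 285·144² = 1 ✓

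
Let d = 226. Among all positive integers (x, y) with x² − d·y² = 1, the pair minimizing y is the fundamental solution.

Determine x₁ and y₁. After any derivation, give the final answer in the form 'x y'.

√226 = [15; 30, …], period ℓ=1 (odd) → k=1
step 0: (15, 1)  from 15·(1,0) + (0,1)
step 1: (451, 30)  from 30·(15,1) + (1,0)
(x₁, y₁) = (451, 30);  451² − 226·30² = 1 ✓

451 30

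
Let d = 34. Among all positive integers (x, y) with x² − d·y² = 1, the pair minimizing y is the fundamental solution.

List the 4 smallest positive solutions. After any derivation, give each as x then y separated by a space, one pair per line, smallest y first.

√34 = [5; 1,4,1,10, …], period ℓ=4 (even) → k=3
i=0: a=5 ⇒ p=5, q=1
i=1: a=1 ⇒ p=6, q=1
i=2: a=4 ⇒ p=29, q=5
i=3: a=1 ⇒ p=35, q=6
fundamental: x₁=35, y₁=6  (since 1225 − 34·36 = 1)
(x_2, y_2) = (35·35 + 34·6·6, 35·6 + 6·35) = (2449, 420)
(x_3, y_3) = (35·2449 + 34·6·420, 35·420 + 6·2449) = (171395, 29394)
(x_4, y_4) = (35·171395 + 34·6·29394, 35·29394 + 6·171395) = (11995201, 2057160)

35 6
2449 420
171395 29394
11995201 2057160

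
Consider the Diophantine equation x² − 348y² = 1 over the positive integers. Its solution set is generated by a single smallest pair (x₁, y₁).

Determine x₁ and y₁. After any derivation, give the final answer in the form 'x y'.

1567 84

[18; 1,1,1,8,1,1,1,36] for √348; ℓ=8 ⇒ convergent index 7
k=0  a_k=18  p_k/q_k = 18/1
k=1  a_k=1  p_k/q_k = 19/1
k=2  a_k=1  p_k/q_k = 37/2
k=3  a_k=1  p_k/q_k = 56/3
…
k=6  a_k=1  p_k/q_k = 1026/55
k=7  a_k=1  p_k/q_k = 1567/84
fundamental: x₁=1567, y₁=84  (since 2455489 − 348·7056 = 1)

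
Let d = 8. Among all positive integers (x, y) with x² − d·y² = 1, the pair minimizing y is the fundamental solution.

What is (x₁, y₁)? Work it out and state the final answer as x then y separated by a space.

3 1

[2; 1,4] for √8; ℓ=2 ⇒ convergent index 1
k=0  a_k=2  p_k/q_k = 2/1
k=1  a_k=1  p_k/q_k = 3/1
(x₁, y₁) = (3, 1);  3² − 8·1² = 1 ✓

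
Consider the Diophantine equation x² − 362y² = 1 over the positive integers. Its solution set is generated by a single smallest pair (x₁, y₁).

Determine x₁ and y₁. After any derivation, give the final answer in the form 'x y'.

d=362: √d = [19; 38] (ℓ=1, odd), read p_1/q_1
step 0: (19, 1)  from 19·(1,0) + (0,1)
step 1: (723, 38)  from 38·(19,1) + (1,0)
(x₁, y₁) = (723, 38);  723² − 362·38² = 1 ✓

723 38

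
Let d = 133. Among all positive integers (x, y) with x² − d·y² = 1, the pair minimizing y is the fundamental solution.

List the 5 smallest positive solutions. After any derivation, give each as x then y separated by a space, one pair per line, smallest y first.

2588599 224460
13401689565601 1162073863080
69383200415647777399 6016286479789825380
359210566425477440164982401 31147506330593762303822160
1859704226076779569066850908714999 161256807479731348725343689282300

√133 = [11; 1,1,7,5,1,…,1,1,22, …], period ℓ=16 (even) → k=15
step 0: (11, 1)  from 11·(1,0) + (0,1)
…
step 2: (23, 2)  from 1·(12,1) + (11,1)
step 3: (173, 15)  from 7·(23,2) + (12,1)
step 4: (888, 77)  from 5·(173,15) + (23,2)
step 5: (1061, 92)  from 1·(888,77) + (173,15)
step 6: (1949, 169)  from 1·(1061,92) + (888,77)
step 7: (3010, 261)  from 1·(1949,169) + (1061,92)
step 8: (7969, 691)  from 2·(3010,261) + (1949,169)
step 9: (10979, 952)  from 1·(7969,691) + (3010,261)
step 10: (18948, 1643)  from 1·(10979,952) + (7969,691)
step 11: (29927, 2595)  from 1·(18948,1643) + (10979,952)
step 12: (168583, 14618)  from 5·(29927,2595) + (18948,1643)
step 13: (1210008, 104921)  from 7·(168583,14618) + (29927,2595)
step 14: (1378591, 119539)  from 1·(1210008,104921) + (168583,14618)
step 15: (2588599, 224460)  from 1·(1378591,119539) + (1210008,104921)
→ (2588599, 224460).  Check: 2588599²=6700844782801, 133·224460²=6700844782800, difference 1.
(2588599+224460√133)^2 = 13401689565601 + 1162073863080√133
(2588599+224460√133)^3 = 69383200415647777399 + 6016286479789825380√133
(2588599+224460√133)^4 = 359210566425477440164982401 + 31147506330593762303822160√133
(2588599+224460√133)^5 = 1859704226076779569066850908714999 + 161256807479731348725343689282300√133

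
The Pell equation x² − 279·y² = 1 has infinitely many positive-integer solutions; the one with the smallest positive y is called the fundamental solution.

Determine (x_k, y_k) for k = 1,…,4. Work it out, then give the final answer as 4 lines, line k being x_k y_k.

d=279: √d = [16; 1,2,2,1,2,2,1,32] (ℓ=8, even), read p_7/q_7
i=0: a=16 ⇒ p=16, q=1
i=1: a=1 ⇒ p=17, q=1
…
i=3: a=2 ⇒ p=117, q=7
…
i=6: a=2 ⇒ p=1069, q=64
i=7: a=1 ⇒ p=1520, q=91
fundamental: x₁=1520, y₁=91  (since 2310400 − 279·8281 = 1)
k=2:  x_2 = 1520·1520+279·91·91 = 4620799,  y_2 = 1520·91+91·1520 = 276640
k=3:  x_3 = 1520·4620799+279·91·276640 = 14047227440,  y_3 = 1520·276640+91·4620799 = 840985509
k=4:  x_4 = 1520·14047227440+279·91·840985509 = 42703566796801,  y_4 = 1520·840985509+91·14047227440 = 2556595670720

1520 91
4620799 276640
14047227440 840985509
42703566796801 2556595670720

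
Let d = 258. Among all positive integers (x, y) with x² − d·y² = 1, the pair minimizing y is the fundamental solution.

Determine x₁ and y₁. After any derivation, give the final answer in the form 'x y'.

257 16

[16; 16,32] for √258; ℓ=2 ⇒ convergent index 1
step 0: (16, 1)  from 16·(1,0) + (0,1)
step 1: (257, 16)  from 16·(16,1) + (1,0)
(x₁, y₁) = (257, 16);  257² − 258·16² = 1 ✓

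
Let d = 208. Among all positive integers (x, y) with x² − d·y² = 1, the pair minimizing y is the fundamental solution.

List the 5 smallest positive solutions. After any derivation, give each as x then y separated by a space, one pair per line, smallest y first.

√208 → a₀=14, period (2,2,1,2,2,28); ℓ=6 even so k=5
i=0: a=14 ⇒ p=14, q=1
i=1: a=2 ⇒ p=29, q=2
i=2: a=2 ⇒ p=72, q=5
…
i=4: a=2 ⇒ p=274, q=19
i=5: a=2 ⇒ p=649, q=45
→ (649, 45).  Check: 649²=421201, 208·45²=421200, difference 1.
k=2:  x_2 = 649·649+208·45·45 = 842401,  y_2 = 649·45+45·649 = 58410
k=3:  x_3 = 649·842401+208·45·58410 = 1093435849,  y_3 = 649·58410+45·842401 = 75816135
k=4:  x_4 = 649·1093435849+208·45·75816135 = 1419278889601,  y_4 = 649·75816135+45·1093435849 = 98409284820
k=5:  x_5 = 649·1419278889601+208·45·98409284820 = 1842222905266249,  y_5 = 649·98409284820+45·1419278889601 = 127735175880225

649 45
842401 58410
1093435849 75816135
1419278889601 98409284820
1842222905266249 127735175880225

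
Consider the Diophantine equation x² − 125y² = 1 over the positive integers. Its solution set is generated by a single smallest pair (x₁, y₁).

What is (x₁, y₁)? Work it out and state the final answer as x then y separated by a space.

[11; 5,1,1,5,22] for √125; ℓ=5 ⇒ convergent index 9
i=0: a=11 ⇒ p=11, q=1
i=1: a=5 ⇒ p=56, q=5
i=2: a=1 ⇒ p=67, q=6
i=3: a=1 ⇒ p=123, q=11
i=4: a=5 ⇒ p=682, q=61
i=5: a=22 ⇒ p=15127, q=1353
i=6: a=5 ⇒ p=76317, q=6826
…
i=8: a=1 ⇒ p=167761, q=15005
i=9: a=5 ⇒ p=930249, q=83204
(x₁, y₁) = (930249, 83204);  930249² − 125·83204² = 1 ✓

930249 83204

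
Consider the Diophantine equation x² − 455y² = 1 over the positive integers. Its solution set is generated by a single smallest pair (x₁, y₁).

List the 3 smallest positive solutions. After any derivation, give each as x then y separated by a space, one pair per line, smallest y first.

√455 → a₀=21, period (3,42); ℓ=2 even so k=1
a_0=21:  p_0=21·1+0=21,  q_0=21·0+1=1
a_1=3:  p_1=3·21+1=64,  q_1=3·1+0=3
→ (64, 3).  Check: 64²=4096, 455·3²=4095, difference 1.
(64+3√455)^2 = 8191 + 384√455
(64+3√455)^3 = 1048384 + 49149√455

64 3
8191 384
1048384 49149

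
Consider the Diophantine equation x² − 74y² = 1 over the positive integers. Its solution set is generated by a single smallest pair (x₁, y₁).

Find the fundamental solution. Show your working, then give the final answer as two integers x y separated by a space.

√74 = [8; 1,1,1,1,16, …], period ℓ=5 (odd) → k=9
a_0=8:  p_0=8·1+0=8,  q_0=8·0+1=1
…
a_2=1:  p_2=1·9+8=17,  q_2=1·1+1=2
a_3=1:  p_3=1·17+9=26,  q_3=1·2+1=3
a_4=1:  p_4=1·26+17=43,  q_4=1·3+2=5
…
a_8=1:  p_8=1·1471+757=2228,  q_8=1·171+88=259
a_9=1:  p_9=1·2228+1471=3699,  q_9=1·259+171=430
→ (3699, 430).  Check: 3699²=13682601, 74·430²=13682600, difference 1.

3699 430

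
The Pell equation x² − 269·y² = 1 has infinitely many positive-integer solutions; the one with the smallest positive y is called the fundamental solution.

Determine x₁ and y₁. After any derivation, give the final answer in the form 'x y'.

d=269: √d = [16; 2,2,32] (ℓ=3, odd), read p_5/q_5
a_0=16:  p_0=16·1+0=16,  q_0=16·0+1=1
a_1=2:  p_1=2·16+1=33,  q_1=2·1+0=2
a_2=2:  p_2=2·33+16=82,  q_2=2·2+1=5
a_3=32:  p_3=32·82+33=2657,  q_3=32·5+2=162
a_4=2:  p_4=2·2657+82=5396,  q_4=2·162+5=329
a_5=2:  p_5=2·5396+2657=13449,  q_5=2·329+162=820
fundamental: x₁=13449, y₁=820  (since 180875601 − 269·672400 = 1)

13449 820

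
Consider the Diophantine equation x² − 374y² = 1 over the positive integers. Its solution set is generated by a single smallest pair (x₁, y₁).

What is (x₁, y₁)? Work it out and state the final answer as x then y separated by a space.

d=374: √d = [19; 2,1,18,1,2,38] (ℓ=6, even), read p_5/q_5
i=0: a=19 ⇒ p=19, q=1
…
i=3: a=18 ⇒ p=1083, q=56
i=4: a=1 ⇒ p=1141, q=59
i=5: a=2 ⇒ p=3365, q=174
(x₁, y₁) = (3365, 174);  3365² − 374·174² = 1 ✓

3365 174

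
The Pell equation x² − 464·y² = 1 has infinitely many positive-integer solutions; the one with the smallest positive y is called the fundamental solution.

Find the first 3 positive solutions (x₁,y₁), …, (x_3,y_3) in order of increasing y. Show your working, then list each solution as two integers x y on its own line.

9801 455
192119201 8918910
3765920568201 174828473365

[21; 1,1,5,1,1,1,5,1,1,42] for √464; ℓ=10 ⇒ convergent index 9
k=0  a_k=21  p_k/q_k = 21/1
k=1  a_k=1  p_k/q_k = 22/1
…
k=4  a_k=1  p_k/q_k = 280/13
k=5  a_k=1  p_k/q_k = 517/24
…
k=7  a_k=5  p_k/q_k = 4502/209
k=8  a_k=1  p_k/q_k = 5299/246
k=9  a_k=1  p_k/q_k = 9801/455
→ (9801, 455).  Check: 9801²=96059601, 464·455²=96059600, difference 1.
(9801+455√464)^2 = 192119201 + 8918910√464
(9801+455√464)^3 = 3765920568201 + 174828473365√464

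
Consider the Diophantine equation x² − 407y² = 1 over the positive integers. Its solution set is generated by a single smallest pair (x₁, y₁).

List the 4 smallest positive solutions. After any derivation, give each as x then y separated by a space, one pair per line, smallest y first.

2663 132
14183137 703032
75539384999 3744348300
402322750321537 19942398342768

√407 = [20; 5,1,2,1,5,40, …], period ℓ=6 (even) → k=5
i=0: a=20 ⇒ p=20, q=1
i=1: a=5 ⇒ p=101, q=5
i=2: a=1 ⇒ p=121, q=6
i=3: a=2 ⇒ p=343, q=17
i=4: a=1 ⇒ p=464, q=23
i=5: a=5 ⇒ p=2663, q=132
fundamental: x₁=2663, y₁=132  (since 7091569 − 407·17424 = 1)
(x_2, y_2) = (2663·2663 + 407·132·132, 2663·132 + 132·2663) = (14183137, 703032)
(x_3, y_3) = (2663·14183137 + 407·132·703032, 2663·703032 + 132·14183137) = (75539384999, 3744348300)
(x_4, y_4) = (2663·75539384999 + 407·132·3744348300, 2663·3744348300 + 132·75539384999) = (402322750321537, 19942398342768)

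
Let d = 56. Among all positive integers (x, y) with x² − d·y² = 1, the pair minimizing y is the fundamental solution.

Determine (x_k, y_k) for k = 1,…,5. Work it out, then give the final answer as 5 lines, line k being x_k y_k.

d=56: √d = [7; 2,14] (ℓ=2, even), read p_1/q_1
a_0=7:  p_0=7·1+0=7,  q_0=7·0+1=1
a_1=2:  p_1=2·7+1=15,  q_1=2·1+0=2
(x₁, y₁) = (15, 2);  15² − 56·2² = 1 ✓
(15+2√56)^2 = 449 + 60√56
(15+2√56)^3 = 13455 + 1798√56
(15+2√56)^4 = 403201 + 53880√56
(15+2√56)^5 = 12082575 + 1614602√56

15 2
449 60
13455 1798
403201 53880
12082575 1614602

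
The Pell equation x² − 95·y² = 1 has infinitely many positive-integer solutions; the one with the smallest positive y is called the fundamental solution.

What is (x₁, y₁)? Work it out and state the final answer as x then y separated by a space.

√95 → a₀=9, period (1,2,1,18); ℓ=4 even so k=3
a_0=9:  p_0=9·1+0=9,  q_0=9·0+1=1
a_1=1:  p_1=1·9+1=10,  q_1=1·1+0=1
a_2=2:  p_2=2·10+9=29,  q_2=2·1+1=3
a_3=1:  p_3=1·29+10=39,  q_3=1·3+1=4
fundamental: x₁=39, y₁=4  (since 1521 − 95·16 = 1)

39 4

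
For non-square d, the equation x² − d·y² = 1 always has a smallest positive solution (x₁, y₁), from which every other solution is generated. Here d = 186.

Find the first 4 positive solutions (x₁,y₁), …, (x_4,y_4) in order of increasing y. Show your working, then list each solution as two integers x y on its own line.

√186 → a₀=13, period (1,1,1,3,4,3,1,1,1,26); ℓ=10 even so k=9
a_0=13:  p_0=13·1+0=13,  q_0=13·0+1=1
a_1=1:  p_1=1·13+1=14,  q_1=1·1+0=1
a_2=1:  p_2=1·14+13=27,  q_2=1·1+1=2
…
a_4=3:  p_4=3·41+27=150,  q_4=3·3+2=11
a_5=4:  p_5=4·150+41=641,  q_5=4·11+3=47
a_6=3:  p_6=3·641+150=2073,  q_6=3·47+11=152
a_7=1:  p_7=1·2073+641=2714,  q_7=1·152+47=199
a_8=1:  p_8=1·2714+2073=4787,  q_8=1·199+152=351
a_9=1:  p_9=1·4787+2714=7501,  q_9=1·351+199=550
→ (7501, 550).  Check: 7501²=56265001, 186·550²=56265000, difference 1.
(x_2, y_2) = (7501·7501 + 186·550·550, 7501·550 + 550·7501) = (112530001, 8251100)
(x_3, y_3) = (7501·112530001 + 186·550·8251100, 7501·8251100 + 550·112530001) = (1688175067501, 123783001650)
(x_4, y_4) = (7501·1688175067501 + 186·550·123783001650, 7501·123783001650 + 550·1688175067501) = (25326002250120001, 1856992582502200)

7501 550
112530001 8251100
1688175067501 123783001650
25326002250120001 1856992582502200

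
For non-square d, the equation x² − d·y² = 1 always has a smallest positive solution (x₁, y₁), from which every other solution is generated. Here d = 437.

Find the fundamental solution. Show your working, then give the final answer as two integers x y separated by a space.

4599 220

√437 = [20; 1,9,2,9,1,40, …], period ℓ=6 (even) → k=5
k=0  a_k=20  p_k/q_k = 20/1
k=1  a_k=1  p_k/q_k = 21/1
k=2  a_k=9  p_k/q_k = 209/10
k=3  a_k=2  p_k/q_k = 439/21
k=4  a_k=9  p_k/q_k = 4160/199
k=5  a_k=1  p_k/q_k = 4599/220
fundamental: x₁=4599, y₁=220  (since 21150801 − 437·48400 = 1)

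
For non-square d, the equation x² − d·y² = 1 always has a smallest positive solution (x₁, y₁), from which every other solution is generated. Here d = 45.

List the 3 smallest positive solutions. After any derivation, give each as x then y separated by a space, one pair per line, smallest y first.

√45 = [6; 1,2,2,2,1,12, …], period ℓ=6 (even) → k=5
k=0  a_k=6  p_k/q_k = 6/1
k=1  a_k=1  p_k/q_k = 7/1
…
k=4  a_k=2  p_k/q_k = 114/17
k=5  a_k=1  p_k/q_k = 161/24
(x₁, y₁) = (161, 24);  161² − 45·24² = 1 ✓
k=2:  x_2 = 161·161+45·24·24 = 51841,  y_2 = 161·24+24·161 = 7728
k=3:  x_3 = 161·51841+45·24·7728 = 16692641,  y_3 = 161·7728+24·51841 = 2488392

161 24
51841 7728
16692641 2488392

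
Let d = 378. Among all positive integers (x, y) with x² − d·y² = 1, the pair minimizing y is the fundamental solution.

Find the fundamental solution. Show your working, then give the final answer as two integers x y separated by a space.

8749 450

√378 → a₀=19, period (2,3,1,4,1,3,2,38); ℓ=8 even so k=7
k=0  a_k=19  p_k/q_k = 19/1
…
k=2  a_k=3  p_k/q_k = 136/7
…
k=6  a_k=3  p_k/q_k = 3869/199
k=7  a_k=2  p_k/q_k = 8749/450
(x₁, y₁) = (8749, 450);  8749² − 378·450² = 1 ✓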